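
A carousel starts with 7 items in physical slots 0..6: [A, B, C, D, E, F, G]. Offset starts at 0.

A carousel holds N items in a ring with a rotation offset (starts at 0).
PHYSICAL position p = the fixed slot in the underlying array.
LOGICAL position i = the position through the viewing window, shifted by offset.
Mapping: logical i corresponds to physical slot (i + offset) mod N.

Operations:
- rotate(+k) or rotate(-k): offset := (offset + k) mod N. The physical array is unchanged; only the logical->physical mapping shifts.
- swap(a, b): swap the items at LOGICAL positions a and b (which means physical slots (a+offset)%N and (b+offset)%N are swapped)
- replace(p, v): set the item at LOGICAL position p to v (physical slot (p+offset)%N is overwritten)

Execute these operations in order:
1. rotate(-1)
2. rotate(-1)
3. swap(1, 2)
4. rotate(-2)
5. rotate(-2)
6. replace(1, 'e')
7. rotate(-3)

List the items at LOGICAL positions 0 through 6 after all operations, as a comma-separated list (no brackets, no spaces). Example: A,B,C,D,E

Answer: F,A,G,B,e,D,E

Derivation:
After op 1 (rotate(-1)): offset=6, physical=[A,B,C,D,E,F,G], logical=[G,A,B,C,D,E,F]
After op 2 (rotate(-1)): offset=5, physical=[A,B,C,D,E,F,G], logical=[F,G,A,B,C,D,E]
After op 3 (swap(1, 2)): offset=5, physical=[G,B,C,D,E,F,A], logical=[F,A,G,B,C,D,E]
After op 4 (rotate(-2)): offset=3, physical=[G,B,C,D,E,F,A], logical=[D,E,F,A,G,B,C]
After op 5 (rotate(-2)): offset=1, physical=[G,B,C,D,E,F,A], logical=[B,C,D,E,F,A,G]
After op 6 (replace(1, 'e')): offset=1, physical=[G,B,e,D,E,F,A], logical=[B,e,D,E,F,A,G]
After op 7 (rotate(-3)): offset=5, physical=[G,B,e,D,E,F,A], logical=[F,A,G,B,e,D,E]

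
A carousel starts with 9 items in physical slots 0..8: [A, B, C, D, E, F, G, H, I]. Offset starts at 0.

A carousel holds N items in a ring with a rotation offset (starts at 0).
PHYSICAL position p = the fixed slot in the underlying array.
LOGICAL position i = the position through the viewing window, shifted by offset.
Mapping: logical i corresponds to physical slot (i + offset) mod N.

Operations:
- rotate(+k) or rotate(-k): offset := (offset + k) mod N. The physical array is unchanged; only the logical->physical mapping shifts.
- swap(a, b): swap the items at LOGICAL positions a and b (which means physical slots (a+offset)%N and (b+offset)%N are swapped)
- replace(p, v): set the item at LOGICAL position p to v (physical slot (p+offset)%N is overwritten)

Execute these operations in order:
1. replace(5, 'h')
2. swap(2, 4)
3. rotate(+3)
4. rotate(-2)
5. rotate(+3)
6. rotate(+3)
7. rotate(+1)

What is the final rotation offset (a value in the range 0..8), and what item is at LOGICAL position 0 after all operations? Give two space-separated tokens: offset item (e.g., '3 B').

After op 1 (replace(5, 'h')): offset=0, physical=[A,B,C,D,E,h,G,H,I], logical=[A,B,C,D,E,h,G,H,I]
After op 2 (swap(2, 4)): offset=0, physical=[A,B,E,D,C,h,G,H,I], logical=[A,B,E,D,C,h,G,H,I]
After op 3 (rotate(+3)): offset=3, physical=[A,B,E,D,C,h,G,H,I], logical=[D,C,h,G,H,I,A,B,E]
After op 4 (rotate(-2)): offset=1, physical=[A,B,E,D,C,h,G,H,I], logical=[B,E,D,C,h,G,H,I,A]
After op 5 (rotate(+3)): offset=4, physical=[A,B,E,D,C,h,G,H,I], logical=[C,h,G,H,I,A,B,E,D]
After op 6 (rotate(+3)): offset=7, physical=[A,B,E,D,C,h,G,H,I], logical=[H,I,A,B,E,D,C,h,G]
After op 7 (rotate(+1)): offset=8, physical=[A,B,E,D,C,h,G,H,I], logical=[I,A,B,E,D,C,h,G,H]

Answer: 8 I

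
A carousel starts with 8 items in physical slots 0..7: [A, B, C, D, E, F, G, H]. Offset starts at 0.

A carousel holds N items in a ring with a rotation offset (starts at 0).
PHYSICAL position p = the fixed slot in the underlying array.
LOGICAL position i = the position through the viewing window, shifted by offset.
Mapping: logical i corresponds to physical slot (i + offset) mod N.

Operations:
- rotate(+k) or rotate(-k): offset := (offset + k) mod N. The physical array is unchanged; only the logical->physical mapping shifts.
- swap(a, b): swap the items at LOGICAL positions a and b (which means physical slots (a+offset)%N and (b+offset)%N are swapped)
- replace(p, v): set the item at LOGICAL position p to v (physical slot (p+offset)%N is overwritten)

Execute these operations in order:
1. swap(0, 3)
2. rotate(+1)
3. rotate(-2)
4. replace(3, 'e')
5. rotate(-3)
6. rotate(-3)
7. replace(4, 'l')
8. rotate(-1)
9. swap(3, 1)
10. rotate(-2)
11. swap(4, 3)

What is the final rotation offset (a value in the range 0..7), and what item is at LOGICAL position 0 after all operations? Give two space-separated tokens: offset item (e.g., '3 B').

After op 1 (swap(0, 3)): offset=0, physical=[D,B,C,A,E,F,G,H], logical=[D,B,C,A,E,F,G,H]
After op 2 (rotate(+1)): offset=1, physical=[D,B,C,A,E,F,G,H], logical=[B,C,A,E,F,G,H,D]
After op 3 (rotate(-2)): offset=7, physical=[D,B,C,A,E,F,G,H], logical=[H,D,B,C,A,E,F,G]
After op 4 (replace(3, 'e')): offset=7, physical=[D,B,e,A,E,F,G,H], logical=[H,D,B,e,A,E,F,G]
After op 5 (rotate(-3)): offset=4, physical=[D,B,e,A,E,F,G,H], logical=[E,F,G,H,D,B,e,A]
After op 6 (rotate(-3)): offset=1, physical=[D,B,e,A,E,F,G,H], logical=[B,e,A,E,F,G,H,D]
After op 7 (replace(4, 'l')): offset=1, physical=[D,B,e,A,E,l,G,H], logical=[B,e,A,E,l,G,H,D]
After op 8 (rotate(-1)): offset=0, physical=[D,B,e,A,E,l,G,H], logical=[D,B,e,A,E,l,G,H]
After op 9 (swap(3, 1)): offset=0, physical=[D,A,e,B,E,l,G,H], logical=[D,A,e,B,E,l,G,H]
After op 10 (rotate(-2)): offset=6, physical=[D,A,e,B,E,l,G,H], logical=[G,H,D,A,e,B,E,l]
After op 11 (swap(4, 3)): offset=6, physical=[D,e,A,B,E,l,G,H], logical=[G,H,D,e,A,B,E,l]

Answer: 6 G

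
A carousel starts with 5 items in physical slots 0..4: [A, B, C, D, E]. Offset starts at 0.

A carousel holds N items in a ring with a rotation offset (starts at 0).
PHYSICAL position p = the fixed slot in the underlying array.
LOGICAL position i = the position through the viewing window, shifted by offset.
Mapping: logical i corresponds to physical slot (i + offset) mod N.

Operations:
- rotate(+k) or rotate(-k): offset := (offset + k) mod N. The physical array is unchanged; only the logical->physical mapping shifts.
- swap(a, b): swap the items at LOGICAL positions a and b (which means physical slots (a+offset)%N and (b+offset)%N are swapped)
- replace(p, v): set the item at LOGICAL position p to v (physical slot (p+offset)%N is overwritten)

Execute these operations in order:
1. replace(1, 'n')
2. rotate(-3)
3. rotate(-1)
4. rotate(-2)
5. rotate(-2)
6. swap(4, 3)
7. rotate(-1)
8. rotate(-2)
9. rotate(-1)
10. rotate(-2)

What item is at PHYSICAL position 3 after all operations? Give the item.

Answer: D

Derivation:
After op 1 (replace(1, 'n')): offset=0, physical=[A,n,C,D,E], logical=[A,n,C,D,E]
After op 2 (rotate(-3)): offset=2, physical=[A,n,C,D,E], logical=[C,D,E,A,n]
After op 3 (rotate(-1)): offset=1, physical=[A,n,C,D,E], logical=[n,C,D,E,A]
After op 4 (rotate(-2)): offset=4, physical=[A,n,C,D,E], logical=[E,A,n,C,D]
After op 5 (rotate(-2)): offset=2, physical=[A,n,C,D,E], logical=[C,D,E,A,n]
After op 6 (swap(4, 3)): offset=2, physical=[n,A,C,D,E], logical=[C,D,E,n,A]
After op 7 (rotate(-1)): offset=1, physical=[n,A,C,D,E], logical=[A,C,D,E,n]
After op 8 (rotate(-2)): offset=4, physical=[n,A,C,D,E], logical=[E,n,A,C,D]
After op 9 (rotate(-1)): offset=3, physical=[n,A,C,D,E], logical=[D,E,n,A,C]
After op 10 (rotate(-2)): offset=1, physical=[n,A,C,D,E], logical=[A,C,D,E,n]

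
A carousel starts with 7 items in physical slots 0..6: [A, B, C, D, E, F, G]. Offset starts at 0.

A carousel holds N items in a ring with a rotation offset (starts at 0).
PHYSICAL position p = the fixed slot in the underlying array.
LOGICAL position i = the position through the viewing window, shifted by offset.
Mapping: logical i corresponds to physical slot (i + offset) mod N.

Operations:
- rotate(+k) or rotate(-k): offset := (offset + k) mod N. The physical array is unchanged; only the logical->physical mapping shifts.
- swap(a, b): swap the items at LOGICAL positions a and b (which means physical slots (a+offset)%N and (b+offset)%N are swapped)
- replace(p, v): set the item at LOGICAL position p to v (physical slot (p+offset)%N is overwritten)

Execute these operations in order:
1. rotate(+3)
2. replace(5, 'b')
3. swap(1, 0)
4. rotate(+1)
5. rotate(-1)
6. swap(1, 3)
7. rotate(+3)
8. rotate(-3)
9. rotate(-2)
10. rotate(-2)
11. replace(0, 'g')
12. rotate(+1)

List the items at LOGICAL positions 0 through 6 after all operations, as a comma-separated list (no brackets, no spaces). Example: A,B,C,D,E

Answer: A,b,C,E,G,F,g

Derivation:
After op 1 (rotate(+3)): offset=3, physical=[A,B,C,D,E,F,G], logical=[D,E,F,G,A,B,C]
After op 2 (replace(5, 'b')): offset=3, physical=[A,b,C,D,E,F,G], logical=[D,E,F,G,A,b,C]
After op 3 (swap(1, 0)): offset=3, physical=[A,b,C,E,D,F,G], logical=[E,D,F,G,A,b,C]
After op 4 (rotate(+1)): offset=4, physical=[A,b,C,E,D,F,G], logical=[D,F,G,A,b,C,E]
After op 5 (rotate(-1)): offset=3, physical=[A,b,C,E,D,F,G], logical=[E,D,F,G,A,b,C]
After op 6 (swap(1, 3)): offset=3, physical=[A,b,C,E,G,F,D], logical=[E,G,F,D,A,b,C]
After op 7 (rotate(+3)): offset=6, physical=[A,b,C,E,G,F,D], logical=[D,A,b,C,E,G,F]
After op 8 (rotate(-3)): offset=3, physical=[A,b,C,E,G,F,D], logical=[E,G,F,D,A,b,C]
After op 9 (rotate(-2)): offset=1, physical=[A,b,C,E,G,F,D], logical=[b,C,E,G,F,D,A]
After op 10 (rotate(-2)): offset=6, physical=[A,b,C,E,G,F,D], logical=[D,A,b,C,E,G,F]
After op 11 (replace(0, 'g')): offset=6, physical=[A,b,C,E,G,F,g], logical=[g,A,b,C,E,G,F]
After op 12 (rotate(+1)): offset=0, physical=[A,b,C,E,G,F,g], logical=[A,b,C,E,G,F,g]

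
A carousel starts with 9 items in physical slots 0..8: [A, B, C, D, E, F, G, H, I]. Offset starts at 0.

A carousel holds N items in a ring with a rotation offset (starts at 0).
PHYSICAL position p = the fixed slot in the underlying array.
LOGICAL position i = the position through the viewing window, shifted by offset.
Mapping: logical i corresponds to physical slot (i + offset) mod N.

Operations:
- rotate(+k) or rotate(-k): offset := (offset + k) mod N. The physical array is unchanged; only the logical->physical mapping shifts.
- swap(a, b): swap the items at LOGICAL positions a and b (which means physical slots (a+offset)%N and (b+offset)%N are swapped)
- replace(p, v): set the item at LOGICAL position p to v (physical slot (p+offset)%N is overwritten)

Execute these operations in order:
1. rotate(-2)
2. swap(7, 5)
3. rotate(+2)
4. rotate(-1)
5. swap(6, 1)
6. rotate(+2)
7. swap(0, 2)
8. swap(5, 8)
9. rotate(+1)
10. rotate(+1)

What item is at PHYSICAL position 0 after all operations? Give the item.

After op 1 (rotate(-2)): offset=7, physical=[A,B,C,D,E,F,G,H,I], logical=[H,I,A,B,C,D,E,F,G]
After op 2 (swap(7, 5)): offset=7, physical=[A,B,C,F,E,D,G,H,I], logical=[H,I,A,B,C,F,E,D,G]
After op 3 (rotate(+2)): offset=0, physical=[A,B,C,F,E,D,G,H,I], logical=[A,B,C,F,E,D,G,H,I]
After op 4 (rotate(-1)): offset=8, physical=[A,B,C,F,E,D,G,H,I], logical=[I,A,B,C,F,E,D,G,H]
After op 5 (swap(6, 1)): offset=8, physical=[D,B,C,F,E,A,G,H,I], logical=[I,D,B,C,F,E,A,G,H]
After op 6 (rotate(+2)): offset=1, physical=[D,B,C,F,E,A,G,H,I], logical=[B,C,F,E,A,G,H,I,D]
After op 7 (swap(0, 2)): offset=1, physical=[D,F,C,B,E,A,G,H,I], logical=[F,C,B,E,A,G,H,I,D]
After op 8 (swap(5, 8)): offset=1, physical=[G,F,C,B,E,A,D,H,I], logical=[F,C,B,E,A,D,H,I,G]
After op 9 (rotate(+1)): offset=2, physical=[G,F,C,B,E,A,D,H,I], logical=[C,B,E,A,D,H,I,G,F]
After op 10 (rotate(+1)): offset=3, physical=[G,F,C,B,E,A,D,H,I], logical=[B,E,A,D,H,I,G,F,C]

Answer: G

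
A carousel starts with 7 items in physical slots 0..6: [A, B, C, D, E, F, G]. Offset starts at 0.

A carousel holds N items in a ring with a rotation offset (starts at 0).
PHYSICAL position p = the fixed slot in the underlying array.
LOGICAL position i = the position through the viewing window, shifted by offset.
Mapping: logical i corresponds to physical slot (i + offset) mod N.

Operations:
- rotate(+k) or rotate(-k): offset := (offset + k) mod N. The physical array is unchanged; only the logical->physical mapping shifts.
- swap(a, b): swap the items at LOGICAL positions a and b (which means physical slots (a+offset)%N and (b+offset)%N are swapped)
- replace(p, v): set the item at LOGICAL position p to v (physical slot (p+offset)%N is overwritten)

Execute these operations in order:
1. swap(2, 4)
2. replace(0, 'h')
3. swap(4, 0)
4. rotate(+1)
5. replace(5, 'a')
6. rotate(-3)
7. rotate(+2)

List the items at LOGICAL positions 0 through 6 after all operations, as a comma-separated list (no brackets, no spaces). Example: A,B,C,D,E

Answer: C,B,E,D,h,F,a

Derivation:
After op 1 (swap(2, 4)): offset=0, physical=[A,B,E,D,C,F,G], logical=[A,B,E,D,C,F,G]
After op 2 (replace(0, 'h')): offset=0, physical=[h,B,E,D,C,F,G], logical=[h,B,E,D,C,F,G]
After op 3 (swap(4, 0)): offset=0, physical=[C,B,E,D,h,F,G], logical=[C,B,E,D,h,F,G]
After op 4 (rotate(+1)): offset=1, physical=[C,B,E,D,h,F,G], logical=[B,E,D,h,F,G,C]
After op 5 (replace(5, 'a')): offset=1, physical=[C,B,E,D,h,F,a], logical=[B,E,D,h,F,a,C]
After op 6 (rotate(-3)): offset=5, physical=[C,B,E,D,h,F,a], logical=[F,a,C,B,E,D,h]
After op 7 (rotate(+2)): offset=0, physical=[C,B,E,D,h,F,a], logical=[C,B,E,D,h,F,a]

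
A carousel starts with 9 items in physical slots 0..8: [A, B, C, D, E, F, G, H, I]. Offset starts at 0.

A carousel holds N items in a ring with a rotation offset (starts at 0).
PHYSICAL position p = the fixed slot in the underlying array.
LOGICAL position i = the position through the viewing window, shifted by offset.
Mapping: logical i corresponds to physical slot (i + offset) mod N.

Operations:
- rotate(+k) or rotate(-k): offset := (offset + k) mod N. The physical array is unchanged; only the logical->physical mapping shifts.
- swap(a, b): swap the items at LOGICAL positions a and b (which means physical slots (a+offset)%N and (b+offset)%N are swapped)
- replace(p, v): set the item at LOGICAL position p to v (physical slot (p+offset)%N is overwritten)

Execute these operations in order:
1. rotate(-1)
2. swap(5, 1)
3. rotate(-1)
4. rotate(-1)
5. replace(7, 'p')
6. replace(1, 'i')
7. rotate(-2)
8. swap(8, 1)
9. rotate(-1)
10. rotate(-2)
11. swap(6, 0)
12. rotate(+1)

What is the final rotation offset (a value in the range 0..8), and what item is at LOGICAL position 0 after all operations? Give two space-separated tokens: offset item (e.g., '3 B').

Answer: 2 C

Derivation:
After op 1 (rotate(-1)): offset=8, physical=[A,B,C,D,E,F,G,H,I], logical=[I,A,B,C,D,E,F,G,H]
After op 2 (swap(5, 1)): offset=8, physical=[E,B,C,D,A,F,G,H,I], logical=[I,E,B,C,D,A,F,G,H]
After op 3 (rotate(-1)): offset=7, physical=[E,B,C,D,A,F,G,H,I], logical=[H,I,E,B,C,D,A,F,G]
After op 4 (rotate(-1)): offset=6, physical=[E,B,C,D,A,F,G,H,I], logical=[G,H,I,E,B,C,D,A,F]
After op 5 (replace(7, 'p')): offset=6, physical=[E,B,C,D,p,F,G,H,I], logical=[G,H,I,E,B,C,D,p,F]
After op 6 (replace(1, 'i')): offset=6, physical=[E,B,C,D,p,F,G,i,I], logical=[G,i,I,E,B,C,D,p,F]
After op 7 (rotate(-2)): offset=4, physical=[E,B,C,D,p,F,G,i,I], logical=[p,F,G,i,I,E,B,C,D]
After op 8 (swap(8, 1)): offset=4, physical=[E,B,C,F,p,D,G,i,I], logical=[p,D,G,i,I,E,B,C,F]
After op 9 (rotate(-1)): offset=3, physical=[E,B,C,F,p,D,G,i,I], logical=[F,p,D,G,i,I,E,B,C]
After op 10 (rotate(-2)): offset=1, physical=[E,B,C,F,p,D,G,i,I], logical=[B,C,F,p,D,G,i,I,E]
After op 11 (swap(6, 0)): offset=1, physical=[E,i,C,F,p,D,G,B,I], logical=[i,C,F,p,D,G,B,I,E]
After op 12 (rotate(+1)): offset=2, physical=[E,i,C,F,p,D,G,B,I], logical=[C,F,p,D,G,B,I,E,i]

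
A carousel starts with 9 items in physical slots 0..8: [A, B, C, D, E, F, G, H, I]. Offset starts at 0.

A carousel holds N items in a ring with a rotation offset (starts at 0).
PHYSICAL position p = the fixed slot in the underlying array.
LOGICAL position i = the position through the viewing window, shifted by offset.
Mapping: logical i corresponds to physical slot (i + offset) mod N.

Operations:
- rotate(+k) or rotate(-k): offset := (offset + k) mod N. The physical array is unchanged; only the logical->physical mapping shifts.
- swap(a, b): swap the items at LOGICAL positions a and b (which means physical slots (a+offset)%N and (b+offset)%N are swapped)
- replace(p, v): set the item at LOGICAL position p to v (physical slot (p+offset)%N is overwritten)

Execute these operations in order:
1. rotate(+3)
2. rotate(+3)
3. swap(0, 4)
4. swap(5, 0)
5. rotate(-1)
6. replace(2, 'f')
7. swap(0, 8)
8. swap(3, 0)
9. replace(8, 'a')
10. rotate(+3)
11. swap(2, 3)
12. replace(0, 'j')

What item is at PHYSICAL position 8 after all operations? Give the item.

Answer: j

Derivation:
After op 1 (rotate(+3)): offset=3, physical=[A,B,C,D,E,F,G,H,I], logical=[D,E,F,G,H,I,A,B,C]
After op 2 (rotate(+3)): offset=6, physical=[A,B,C,D,E,F,G,H,I], logical=[G,H,I,A,B,C,D,E,F]
After op 3 (swap(0, 4)): offset=6, physical=[A,G,C,D,E,F,B,H,I], logical=[B,H,I,A,G,C,D,E,F]
After op 4 (swap(5, 0)): offset=6, physical=[A,G,B,D,E,F,C,H,I], logical=[C,H,I,A,G,B,D,E,F]
After op 5 (rotate(-1)): offset=5, physical=[A,G,B,D,E,F,C,H,I], logical=[F,C,H,I,A,G,B,D,E]
After op 6 (replace(2, 'f')): offset=5, physical=[A,G,B,D,E,F,C,f,I], logical=[F,C,f,I,A,G,B,D,E]
After op 7 (swap(0, 8)): offset=5, physical=[A,G,B,D,F,E,C,f,I], logical=[E,C,f,I,A,G,B,D,F]
After op 8 (swap(3, 0)): offset=5, physical=[A,G,B,D,F,I,C,f,E], logical=[I,C,f,E,A,G,B,D,F]
After op 9 (replace(8, 'a')): offset=5, physical=[A,G,B,D,a,I,C,f,E], logical=[I,C,f,E,A,G,B,D,a]
After op 10 (rotate(+3)): offset=8, physical=[A,G,B,D,a,I,C,f,E], logical=[E,A,G,B,D,a,I,C,f]
After op 11 (swap(2, 3)): offset=8, physical=[A,B,G,D,a,I,C,f,E], logical=[E,A,B,G,D,a,I,C,f]
After op 12 (replace(0, 'j')): offset=8, physical=[A,B,G,D,a,I,C,f,j], logical=[j,A,B,G,D,a,I,C,f]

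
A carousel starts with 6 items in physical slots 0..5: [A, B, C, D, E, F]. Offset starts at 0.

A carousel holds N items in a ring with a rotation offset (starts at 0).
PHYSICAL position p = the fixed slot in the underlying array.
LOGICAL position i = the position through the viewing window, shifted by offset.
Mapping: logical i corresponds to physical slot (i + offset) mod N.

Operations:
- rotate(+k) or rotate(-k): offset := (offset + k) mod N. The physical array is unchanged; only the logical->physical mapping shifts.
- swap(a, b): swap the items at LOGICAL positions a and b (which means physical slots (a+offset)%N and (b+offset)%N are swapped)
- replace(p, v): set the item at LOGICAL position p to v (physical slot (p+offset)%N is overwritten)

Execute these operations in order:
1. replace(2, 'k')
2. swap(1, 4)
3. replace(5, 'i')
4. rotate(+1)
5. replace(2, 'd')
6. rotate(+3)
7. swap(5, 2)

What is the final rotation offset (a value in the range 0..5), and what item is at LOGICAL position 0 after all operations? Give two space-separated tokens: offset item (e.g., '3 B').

Answer: 4 B

Derivation:
After op 1 (replace(2, 'k')): offset=0, physical=[A,B,k,D,E,F], logical=[A,B,k,D,E,F]
After op 2 (swap(1, 4)): offset=0, physical=[A,E,k,D,B,F], logical=[A,E,k,D,B,F]
After op 3 (replace(5, 'i')): offset=0, physical=[A,E,k,D,B,i], logical=[A,E,k,D,B,i]
After op 4 (rotate(+1)): offset=1, physical=[A,E,k,D,B,i], logical=[E,k,D,B,i,A]
After op 5 (replace(2, 'd')): offset=1, physical=[A,E,k,d,B,i], logical=[E,k,d,B,i,A]
After op 6 (rotate(+3)): offset=4, physical=[A,E,k,d,B,i], logical=[B,i,A,E,k,d]
After op 7 (swap(5, 2)): offset=4, physical=[d,E,k,A,B,i], logical=[B,i,d,E,k,A]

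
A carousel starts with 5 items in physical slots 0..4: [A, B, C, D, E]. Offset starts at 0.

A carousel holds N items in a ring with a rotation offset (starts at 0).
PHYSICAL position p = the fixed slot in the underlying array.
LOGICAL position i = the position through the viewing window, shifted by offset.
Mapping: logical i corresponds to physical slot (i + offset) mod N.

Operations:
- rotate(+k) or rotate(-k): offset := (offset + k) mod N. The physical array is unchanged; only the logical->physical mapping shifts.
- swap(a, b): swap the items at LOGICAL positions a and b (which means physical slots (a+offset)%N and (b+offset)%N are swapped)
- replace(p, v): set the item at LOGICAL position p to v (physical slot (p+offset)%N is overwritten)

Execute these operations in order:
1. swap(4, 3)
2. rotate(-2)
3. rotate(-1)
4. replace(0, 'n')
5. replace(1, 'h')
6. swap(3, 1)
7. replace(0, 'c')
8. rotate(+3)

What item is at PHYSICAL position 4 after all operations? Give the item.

After op 1 (swap(4, 3)): offset=0, physical=[A,B,C,E,D], logical=[A,B,C,E,D]
After op 2 (rotate(-2)): offset=3, physical=[A,B,C,E,D], logical=[E,D,A,B,C]
After op 3 (rotate(-1)): offset=2, physical=[A,B,C,E,D], logical=[C,E,D,A,B]
After op 4 (replace(0, 'n')): offset=2, physical=[A,B,n,E,D], logical=[n,E,D,A,B]
After op 5 (replace(1, 'h')): offset=2, physical=[A,B,n,h,D], logical=[n,h,D,A,B]
After op 6 (swap(3, 1)): offset=2, physical=[h,B,n,A,D], logical=[n,A,D,h,B]
After op 7 (replace(0, 'c')): offset=2, physical=[h,B,c,A,D], logical=[c,A,D,h,B]
After op 8 (rotate(+3)): offset=0, physical=[h,B,c,A,D], logical=[h,B,c,A,D]

Answer: D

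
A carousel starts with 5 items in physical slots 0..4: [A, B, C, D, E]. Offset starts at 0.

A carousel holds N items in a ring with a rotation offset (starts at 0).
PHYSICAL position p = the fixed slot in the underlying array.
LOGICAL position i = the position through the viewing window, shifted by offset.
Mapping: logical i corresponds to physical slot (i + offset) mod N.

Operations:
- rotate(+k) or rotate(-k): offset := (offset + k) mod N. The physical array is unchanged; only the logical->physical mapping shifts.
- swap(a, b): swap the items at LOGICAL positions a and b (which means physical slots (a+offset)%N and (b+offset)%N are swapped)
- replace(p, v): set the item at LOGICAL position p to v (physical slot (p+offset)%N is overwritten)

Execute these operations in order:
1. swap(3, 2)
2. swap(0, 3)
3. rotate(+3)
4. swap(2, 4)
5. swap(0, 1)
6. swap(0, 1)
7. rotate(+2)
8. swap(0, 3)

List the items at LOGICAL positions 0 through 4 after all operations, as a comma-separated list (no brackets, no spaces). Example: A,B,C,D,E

Answer: A,B,C,D,E

Derivation:
After op 1 (swap(3, 2)): offset=0, physical=[A,B,D,C,E], logical=[A,B,D,C,E]
After op 2 (swap(0, 3)): offset=0, physical=[C,B,D,A,E], logical=[C,B,D,A,E]
After op 3 (rotate(+3)): offset=3, physical=[C,B,D,A,E], logical=[A,E,C,B,D]
After op 4 (swap(2, 4)): offset=3, physical=[D,B,C,A,E], logical=[A,E,D,B,C]
After op 5 (swap(0, 1)): offset=3, physical=[D,B,C,E,A], logical=[E,A,D,B,C]
After op 6 (swap(0, 1)): offset=3, physical=[D,B,C,A,E], logical=[A,E,D,B,C]
After op 7 (rotate(+2)): offset=0, physical=[D,B,C,A,E], logical=[D,B,C,A,E]
After op 8 (swap(0, 3)): offset=0, physical=[A,B,C,D,E], logical=[A,B,C,D,E]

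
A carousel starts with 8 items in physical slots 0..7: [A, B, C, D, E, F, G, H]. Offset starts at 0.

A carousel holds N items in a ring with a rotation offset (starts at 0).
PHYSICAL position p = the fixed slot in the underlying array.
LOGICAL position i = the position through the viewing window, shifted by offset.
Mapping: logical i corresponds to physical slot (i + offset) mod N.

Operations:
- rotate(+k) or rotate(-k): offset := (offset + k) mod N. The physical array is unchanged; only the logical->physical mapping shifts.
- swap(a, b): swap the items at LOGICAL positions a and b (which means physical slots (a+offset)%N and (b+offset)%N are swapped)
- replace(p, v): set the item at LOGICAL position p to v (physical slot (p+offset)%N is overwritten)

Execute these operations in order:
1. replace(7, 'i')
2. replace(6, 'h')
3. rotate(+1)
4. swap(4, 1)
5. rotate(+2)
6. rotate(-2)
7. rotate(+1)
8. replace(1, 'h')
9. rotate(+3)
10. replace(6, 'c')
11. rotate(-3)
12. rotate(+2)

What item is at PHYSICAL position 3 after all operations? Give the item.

After op 1 (replace(7, 'i')): offset=0, physical=[A,B,C,D,E,F,G,i], logical=[A,B,C,D,E,F,G,i]
After op 2 (replace(6, 'h')): offset=0, physical=[A,B,C,D,E,F,h,i], logical=[A,B,C,D,E,F,h,i]
After op 3 (rotate(+1)): offset=1, physical=[A,B,C,D,E,F,h,i], logical=[B,C,D,E,F,h,i,A]
After op 4 (swap(4, 1)): offset=1, physical=[A,B,F,D,E,C,h,i], logical=[B,F,D,E,C,h,i,A]
After op 5 (rotate(+2)): offset=3, physical=[A,B,F,D,E,C,h,i], logical=[D,E,C,h,i,A,B,F]
After op 6 (rotate(-2)): offset=1, physical=[A,B,F,D,E,C,h,i], logical=[B,F,D,E,C,h,i,A]
After op 7 (rotate(+1)): offset=2, physical=[A,B,F,D,E,C,h,i], logical=[F,D,E,C,h,i,A,B]
After op 8 (replace(1, 'h')): offset=2, physical=[A,B,F,h,E,C,h,i], logical=[F,h,E,C,h,i,A,B]
After op 9 (rotate(+3)): offset=5, physical=[A,B,F,h,E,C,h,i], logical=[C,h,i,A,B,F,h,E]
After op 10 (replace(6, 'c')): offset=5, physical=[A,B,F,c,E,C,h,i], logical=[C,h,i,A,B,F,c,E]
After op 11 (rotate(-3)): offset=2, physical=[A,B,F,c,E,C,h,i], logical=[F,c,E,C,h,i,A,B]
After op 12 (rotate(+2)): offset=4, physical=[A,B,F,c,E,C,h,i], logical=[E,C,h,i,A,B,F,c]

Answer: c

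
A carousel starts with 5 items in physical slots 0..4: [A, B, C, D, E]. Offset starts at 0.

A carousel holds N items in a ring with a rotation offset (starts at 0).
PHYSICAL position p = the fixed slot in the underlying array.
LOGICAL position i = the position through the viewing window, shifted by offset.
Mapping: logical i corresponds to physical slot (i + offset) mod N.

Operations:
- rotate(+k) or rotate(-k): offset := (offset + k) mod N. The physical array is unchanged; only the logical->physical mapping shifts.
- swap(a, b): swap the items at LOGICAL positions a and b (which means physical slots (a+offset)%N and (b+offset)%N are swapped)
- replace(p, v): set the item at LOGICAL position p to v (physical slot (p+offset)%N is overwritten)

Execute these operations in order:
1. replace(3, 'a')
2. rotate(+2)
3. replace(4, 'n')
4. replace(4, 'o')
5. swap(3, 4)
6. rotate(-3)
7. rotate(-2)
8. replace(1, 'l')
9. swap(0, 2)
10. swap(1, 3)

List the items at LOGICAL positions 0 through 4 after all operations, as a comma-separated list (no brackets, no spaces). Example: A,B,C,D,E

Answer: E,o,C,l,A

Derivation:
After op 1 (replace(3, 'a')): offset=0, physical=[A,B,C,a,E], logical=[A,B,C,a,E]
After op 2 (rotate(+2)): offset=2, physical=[A,B,C,a,E], logical=[C,a,E,A,B]
After op 3 (replace(4, 'n')): offset=2, physical=[A,n,C,a,E], logical=[C,a,E,A,n]
After op 4 (replace(4, 'o')): offset=2, physical=[A,o,C,a,E], logical=[C,a,E,A,o]
After op 5 (swap(3, 4)): offset=2, physical=[o,A,C,a,E], logical=[C,a,E,o,A]
After op 6 (rotate(-3)): offset=4, physical=[o,A,C,a,E], logical=[E,o,A,C,a]
After op 7 (rotate(-2)): offset=2, physical=[o,A,C,a,E], logical=[C,a,E,o,A]
After op 8 (replace(1, 'l')): offset=2, physical=[o,A,C,l,E], logical=[C,l,E,o,A]
After op 9 (swap(0, 2)): offset=2, physical=[o,A,E,l,C], logical=[E,l,C,o,A]
After op 10 (swap(1, 3)): offset=2, physical=[l,A,E,o,C], logical=[E,o,C,l,A]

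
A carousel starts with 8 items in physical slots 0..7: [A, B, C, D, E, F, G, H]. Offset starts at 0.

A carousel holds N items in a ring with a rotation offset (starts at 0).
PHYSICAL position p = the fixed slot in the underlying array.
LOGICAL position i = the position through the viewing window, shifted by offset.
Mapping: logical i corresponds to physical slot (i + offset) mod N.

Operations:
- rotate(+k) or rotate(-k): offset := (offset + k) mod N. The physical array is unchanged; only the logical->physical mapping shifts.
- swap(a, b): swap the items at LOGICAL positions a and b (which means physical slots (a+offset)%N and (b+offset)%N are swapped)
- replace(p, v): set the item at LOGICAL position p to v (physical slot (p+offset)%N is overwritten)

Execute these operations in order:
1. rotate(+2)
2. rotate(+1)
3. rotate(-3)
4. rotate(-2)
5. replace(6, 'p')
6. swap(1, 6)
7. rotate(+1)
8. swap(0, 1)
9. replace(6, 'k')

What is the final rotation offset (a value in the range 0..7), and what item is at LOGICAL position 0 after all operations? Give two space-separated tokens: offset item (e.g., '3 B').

After op 1 (rotate(+2)): offset=2, physical=[A,B,C,D,E,F,G,H], logical=[C,D,E,F,G,H,A,B]
After op 2 (rotate(+1)): offset=3, physical=[A,B,C,D,E,F,G,H], logical=[D,E,F,G,H,A,B,C]
After op 3 (rotate(-3)): offset=0, physical=[A,B,C,D,E,F,G,H], logical=[A,B,C,D,E,F,G,H]
After op 4 (rotate(-2)): offset=6, physical=[A,B,C,D,E,F,G,H], logical=[G,H,A,B,C,D,E,F]
After op 5 (replace(6, 'p')): offset=6, physical=[A,B,C,D,p,F,G,H], logical=[G,H,A,B,C,D,p,F]
After op 6 (swap(1, 6)): offset=6, physical=[A,B,C,D,H,F,G,p], logical=[G,p,A,B,C,D,H,F]
After op 7 (rotate(+1)): offset=7, physical=[A,B,C,D,H,F,G,p], logical=[p,A,B,C,D,H,F,G]
After op 8 (swap(0, 1)): offset=7, physical=[p,B,C,D,H,F,G,A], logical=[A,p,B,C,D,H,F,G]
After op 9 (replace(6, 'k')): offset=7, physical=[p,B,C,D,H,k,G,A], logical=[A,p,B,C,D,H,k,G]

Answer: 7 A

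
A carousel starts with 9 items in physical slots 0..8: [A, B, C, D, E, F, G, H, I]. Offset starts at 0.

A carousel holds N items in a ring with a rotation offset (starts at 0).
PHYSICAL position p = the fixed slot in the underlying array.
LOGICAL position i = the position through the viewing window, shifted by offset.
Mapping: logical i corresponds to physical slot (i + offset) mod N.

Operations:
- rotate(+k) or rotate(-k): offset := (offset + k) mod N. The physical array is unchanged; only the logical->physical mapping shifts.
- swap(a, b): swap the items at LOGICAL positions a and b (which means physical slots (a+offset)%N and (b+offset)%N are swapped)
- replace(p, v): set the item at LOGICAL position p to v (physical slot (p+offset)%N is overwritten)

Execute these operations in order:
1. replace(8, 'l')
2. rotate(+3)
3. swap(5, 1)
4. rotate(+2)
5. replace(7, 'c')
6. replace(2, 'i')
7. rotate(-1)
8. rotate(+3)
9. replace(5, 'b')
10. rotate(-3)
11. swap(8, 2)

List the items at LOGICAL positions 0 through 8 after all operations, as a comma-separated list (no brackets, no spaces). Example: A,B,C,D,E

After op 1 (replace(8, 'l')): offset=0, physical=[A,B,C,D,E,F,G,H,l], logical=[A,B,C,D,E,F,G,H,l]
After op 2 (rotate(+3)): offset=3, physical=[A,B,C,D,E,F,G,H,l], logical=[D,E,F,G,H,l,A,B,C]
After op 3 (swap(5, 1)): offset=3, physical=[A,B,C,D,l,F,G,H,E], logical=[D,l,F,G,H,E,A,B,C]
After op 4 (rotate(+2)): offset=5, physical=[A,B,C,D,l,F,G,H,E], logical=[F,G,H,E,A,B,C,D,l]
After op 5 (replace(7, 'c')): offset=5, physical=[A,B,C,c,l,F,G,H,E], logical=[F,G,H,E,A,B,C,c,l]
After op 6 (replace(2, 'i')): offset=5, physical=[A,B,C,c,l,F,G,i,E], logical=[F,G,i,E,A,B,C,c,l]
After op 7 (rotate(-1)): offset=4, physical=[A,B,C,c,l,F,G,i,E], logical=[l,F,G,i,E,A,B,C,c]
After op 8 (rotate(+3)): offset=7, physical=[A,B,C,c,l,F,G,i,E], logical=[i,E,A,B,C,c,l,F,G]
After op 9 (replace(5, 'b')): offset=7, physical=[A,B,C,b,l,F,G,i,E], logical=[i,E,A,B,C,b,l,F,G]
After op 10 (rotate(-3)): offset=4, physical=[A,B,C,b,l,F,G,i,E], logical=[l,F,G,i,E,A,B,C,b]
After op 11 (swap(8, 2)): offset=4, physical=[A,B,C,G,l,F,b,i,E], logical=[l,F,b,i,E,A,B,C,G]

Answer: l,F,b,i,E,A,B,C,G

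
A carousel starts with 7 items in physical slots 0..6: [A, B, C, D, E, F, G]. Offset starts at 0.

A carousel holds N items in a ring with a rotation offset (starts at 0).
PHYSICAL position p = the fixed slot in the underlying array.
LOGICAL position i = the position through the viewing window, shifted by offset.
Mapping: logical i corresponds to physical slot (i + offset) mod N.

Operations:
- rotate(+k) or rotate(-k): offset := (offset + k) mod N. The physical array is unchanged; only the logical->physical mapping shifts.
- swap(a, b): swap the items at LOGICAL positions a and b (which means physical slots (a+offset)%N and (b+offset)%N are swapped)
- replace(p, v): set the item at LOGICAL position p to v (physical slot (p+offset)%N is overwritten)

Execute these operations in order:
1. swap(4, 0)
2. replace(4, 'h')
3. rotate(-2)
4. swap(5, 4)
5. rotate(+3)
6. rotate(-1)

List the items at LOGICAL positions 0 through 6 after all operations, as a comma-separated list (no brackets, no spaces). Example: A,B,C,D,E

Answer: E,B,D,C,h,F,G

Derivation:
After op 1 (swap(4, 0)): offset=0, physical=[E,B,C,D,A,F,G], logical=[E,B,C,D,A,F,G]
After op 2 (replace(4, 'h')): offset=0, physical=[E,B,C,D,h,F,G], logical=[E,B,C,D,h,F,G]
After op 3 (rotate(-2)): offset=5, physical=[E,B,C,D,h,F,G], logical=[F,G,E,B,C,D,h]
After op 4 (swap(5, 4)): offset=5, physical=[E,B,D,C,h,F,G], logical=[F,G,E,B,D,C,h]
After op 5 (rotate(+3)): offset=1, physical=[E,B,D,C,h,F,G], logical=[B,D,C,h,F,G,E]
After op 6 (rotate(-1)): offset=0, physical=[E,B,D,C,h,F,G], logical=[E,B,D,C,h,F,G]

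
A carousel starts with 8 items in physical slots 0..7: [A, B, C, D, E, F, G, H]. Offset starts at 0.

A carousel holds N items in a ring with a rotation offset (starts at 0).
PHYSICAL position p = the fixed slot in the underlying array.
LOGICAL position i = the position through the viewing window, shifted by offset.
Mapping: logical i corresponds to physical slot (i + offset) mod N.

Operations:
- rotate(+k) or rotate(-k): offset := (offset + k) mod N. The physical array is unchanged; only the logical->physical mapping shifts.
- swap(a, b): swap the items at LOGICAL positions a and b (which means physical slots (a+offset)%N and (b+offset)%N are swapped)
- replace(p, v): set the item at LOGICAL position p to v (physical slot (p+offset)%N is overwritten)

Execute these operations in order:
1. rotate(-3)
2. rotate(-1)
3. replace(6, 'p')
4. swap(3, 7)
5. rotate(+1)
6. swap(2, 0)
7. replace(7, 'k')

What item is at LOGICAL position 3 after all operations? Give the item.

Answer: A

Derivation:
After op 1 (rotate(-3)): offset=5, physical=[A,B,C,D,E,F,G,H], logical=[F,G,H,A,B,C,D,E]
After op 2 (rotate(-1)): offset=4, physical=[A,B,C,D,E,F,G,H], logical=[E,F,G,H,A,B,C,D]
After op 3 (replace(6, 'p')): offset=4, physical=[A,B,p,D,E,F,G,H], logical=[E,F,G,H,A,B,p,D]
After op 4 (swap(3, 7)): offset=4, physical=[A,B,p,H,E,F,G,D], logical=[E,F,G,D,A,B,p,H]
After op 5 (rotate(+1)): offset=5, physical=[A,B,p,H,E,F,G,D], logical=[F,G,D,A,B,p,H,E]
After op 6 (swap(2, 0)): offset=5, physical=[A,B,p,H,E,D,G,F], logical=[D,G,F,A,B,p,H,E]
After op 7 (replace(7, 'k')): offset=5, physical=[A,B,p,H,k,D,G,F], logical=[D,G,F,A,B,p,H,k]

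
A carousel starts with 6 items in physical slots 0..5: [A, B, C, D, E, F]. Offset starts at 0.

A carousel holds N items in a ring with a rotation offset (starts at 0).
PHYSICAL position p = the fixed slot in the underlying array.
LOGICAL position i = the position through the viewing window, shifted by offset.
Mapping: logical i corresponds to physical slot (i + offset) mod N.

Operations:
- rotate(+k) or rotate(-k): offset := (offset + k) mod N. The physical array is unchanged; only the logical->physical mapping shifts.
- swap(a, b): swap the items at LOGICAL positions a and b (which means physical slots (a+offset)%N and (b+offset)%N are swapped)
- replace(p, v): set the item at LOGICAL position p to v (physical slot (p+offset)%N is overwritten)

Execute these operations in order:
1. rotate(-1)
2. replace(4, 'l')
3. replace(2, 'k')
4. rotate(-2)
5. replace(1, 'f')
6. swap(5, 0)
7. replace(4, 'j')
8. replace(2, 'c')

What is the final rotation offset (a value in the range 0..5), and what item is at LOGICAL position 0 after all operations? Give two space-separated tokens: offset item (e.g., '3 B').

Answer: 3 C

Derivation:
After op 1 (rotate(-1)): offset=5, physical=[A,B,C,D,E,F], logical=[F,A,B,C,D,E]
After op 2 (replace(4, 'l')): offset=5, physical=[A,B,C,l,E,F], logical=[F,A,B,C,l,E]
After op 3 (replace(2, 'k')): offset=5, physical=[A,k,C,l,E,F], logical=[F,A,k,C,l,E]
After op 4 (rotate(-2)): offset=3, physical=[A,k,C,l,E,F], logical=[l,E,F,A,k,C]
After op 5 (replace(1, 'f')): offset=3, physical=[A,k,C,l,f,F], logical=[l,f,F,A,k,C]
After op 6 (swap(5, 0)): offset=3, physical=[A,k,l,C,f,F], logical=[C,f,F,A,k,l]
After op 7 (replace(4, 'j')): offset=3, physical=[A,j,l,C,f,F], logical=[C,f,F,A,j,l]
After op 8 (replace(2, 'c')): offset=3, physical=[A,j,l,C,f,c], logical=[C,f,c,A,j,l]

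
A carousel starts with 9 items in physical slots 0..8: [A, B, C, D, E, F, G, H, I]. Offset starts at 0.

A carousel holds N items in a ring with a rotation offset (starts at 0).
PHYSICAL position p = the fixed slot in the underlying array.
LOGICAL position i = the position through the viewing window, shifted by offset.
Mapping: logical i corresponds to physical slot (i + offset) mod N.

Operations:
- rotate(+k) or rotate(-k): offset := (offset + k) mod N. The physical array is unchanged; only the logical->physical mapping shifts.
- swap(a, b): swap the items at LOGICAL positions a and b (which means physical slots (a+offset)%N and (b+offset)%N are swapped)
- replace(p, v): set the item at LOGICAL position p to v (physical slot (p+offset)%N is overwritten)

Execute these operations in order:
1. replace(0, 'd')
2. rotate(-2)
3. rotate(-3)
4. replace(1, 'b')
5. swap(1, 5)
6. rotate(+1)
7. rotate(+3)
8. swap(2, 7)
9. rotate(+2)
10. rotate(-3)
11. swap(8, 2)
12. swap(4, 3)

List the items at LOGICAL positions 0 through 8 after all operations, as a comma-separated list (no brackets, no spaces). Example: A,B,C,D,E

After op 1 (replace(0, 'd')): offset=0, physical=[d,B,C,D,E,F,G,H,I], logical=[d,B,C,D,E,F,G,H,I]
After op 2 (rotate(-2)): offset=7, physical=[d,B,C,D,E,F,G,H,I], logical=[H,I,d,B,C,D,E,F,G]
After op 3 (rotate(-3)): offset=4, physical=[d,B,C,D,E,F,G,H,I], logical=[E,F,G,H,I,d,B,C,D]
After op 4 (replace(1, 'b')): offset=4, physical=[d,B,C,D,E,b,G,H,I], logical=[E,b,G,H,I,d,B,C,D]
After op 5 (swap(1, 5)): offset=4, physical=[b,B,C,D,E,d,G,H,I], logical=[E,d,G,H,I,b,B,C,D]
After op 6 (rotate(+1)): offset=5, physical=[b,B,C,D,E,d,G,H,I], logical=[d,G,H,I,b,B,C,D,E]
After op 7 (rotate(+3)): offset=8, physical=[b,B,C,D,E,d,G,H,I], logical=[I,b,B,C,D,E,d,G,H]
After op 8 (swap(2, 7)): offset=8, physical=[b,G,C,D,E,d,B,H,I], logical=[I,b,G,C,D,E,d,B,H]
After op 9 (rotate(+2)): offset=1, physical=[b,G,C,D,E,d,B,H,I], logical=[G,C,D,E,d,B,H,I,b]
After op 10 (rotate(-3)): offset=7, physical=[b,G,C,D,E,d,B,H,I], logical=[H,I,b,G,C,D,E,d,B]
After op 11 (swap(8, 2)): offset=7, physical=[B,G,C,D,E,d,b,H,I], logical=[H,I,B,G,C,D,E,d,b]
After op 12 (swap(4, 3)): offset=7, physical=[B,C,G,D,E,d,b,H,I], logical=[H,I,B,C,G,D,E,d,b]

Answer: H,I,B,C,G,D,E,d,b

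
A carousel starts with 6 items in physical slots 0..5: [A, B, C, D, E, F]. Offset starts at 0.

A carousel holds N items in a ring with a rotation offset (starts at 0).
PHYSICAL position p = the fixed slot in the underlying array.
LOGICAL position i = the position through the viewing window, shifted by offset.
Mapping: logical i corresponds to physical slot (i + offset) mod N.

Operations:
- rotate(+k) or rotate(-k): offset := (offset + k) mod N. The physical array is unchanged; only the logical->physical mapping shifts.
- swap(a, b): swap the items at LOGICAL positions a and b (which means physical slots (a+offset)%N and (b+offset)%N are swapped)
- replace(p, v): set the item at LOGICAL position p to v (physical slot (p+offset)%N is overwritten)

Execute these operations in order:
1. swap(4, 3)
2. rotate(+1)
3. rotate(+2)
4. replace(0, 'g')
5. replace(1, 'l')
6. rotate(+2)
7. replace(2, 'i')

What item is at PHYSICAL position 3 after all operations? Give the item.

Answer: g

Derivation:
After op 1 (swap(4, 3)): offset=0, physical=[A,B,C,E,D,F], logical=[A,B,C,E,D,F]
After op 2 (rotate(+1)): offset=1, physical=[A,B,C,E,D,F], logical=[B,C,E,D,F,A]
After op 3 (rotate(+2)): offset=3, physical=[A,B,C,E,D,F], logical=[E,D,F,A,B,C]
After op 4 (replace(0, 'g')): offset=3, physical=[A,B,C,g,D,F], logical=[g,D,F,A,B,C]
After op 5 (replace(1, 'l')): offset=3, physical=[A,B,C,g,l,F], logical=[g,l,F,A,B,C]
After op 6 (rotate(+2)): offset=5, physical=[A,B,C,g,l,F], logical=[F,A,B,C,g,l]
After op 7 (replace(2, 'i')): offset=5, physical=[A,i,C,g,l,F], logical=[F,A,i,C,g,l]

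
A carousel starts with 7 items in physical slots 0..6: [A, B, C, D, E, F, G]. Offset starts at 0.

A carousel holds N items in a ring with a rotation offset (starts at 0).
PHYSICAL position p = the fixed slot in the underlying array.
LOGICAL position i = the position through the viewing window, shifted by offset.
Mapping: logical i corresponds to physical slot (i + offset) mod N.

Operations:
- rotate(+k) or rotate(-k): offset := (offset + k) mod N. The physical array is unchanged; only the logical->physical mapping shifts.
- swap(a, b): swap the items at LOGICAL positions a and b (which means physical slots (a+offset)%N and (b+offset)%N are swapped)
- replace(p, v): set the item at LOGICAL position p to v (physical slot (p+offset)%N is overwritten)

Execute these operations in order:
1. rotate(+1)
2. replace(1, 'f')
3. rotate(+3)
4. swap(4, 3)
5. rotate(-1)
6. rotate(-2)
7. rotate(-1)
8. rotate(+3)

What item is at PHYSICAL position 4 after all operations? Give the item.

Answer: E

Derivation:
After op 1 (rotate(+1)): offset=1, physical=[A,B,C,D,E,F,G], logical=[B,C,D,E,F,G,A]
After op 2 (replace(1, 'f')): offset=1, physical=[A,B,f,D,E,F,G], logical=[B,f,D,E,F,G,A]
After op 3 (rotate(+3)): offset=4, physical=[A,B,f,D,E,F,G], logical=[E,F,G,A,B,f,D]
After op 4 (swap(4, 3)): offset=4, physical=[B,A,f,D,E,F,G], logical=[E,F,G,B,A,f,D]
After op 5 (rotate(-1)): offset=3, physical=[B,A,f,D,E,F,G], logical=[D,E,F,G,B,A,f]
After op 6 (rotate(-2)): offset=1, physical=[B,A,f,D,E,F,G], logical=[A,f,D,E,F,G,B]
After op 7 (rotate(-1)): offset=0, physical=[B,A,f,D,E,F,G], logical=[B,A,f,D,E,F,G]
After op 8 (rotate(+3)): offset=3, physical=[B,A,f,D,E,F,G], logical=[D,E,F,G,B,A,f]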